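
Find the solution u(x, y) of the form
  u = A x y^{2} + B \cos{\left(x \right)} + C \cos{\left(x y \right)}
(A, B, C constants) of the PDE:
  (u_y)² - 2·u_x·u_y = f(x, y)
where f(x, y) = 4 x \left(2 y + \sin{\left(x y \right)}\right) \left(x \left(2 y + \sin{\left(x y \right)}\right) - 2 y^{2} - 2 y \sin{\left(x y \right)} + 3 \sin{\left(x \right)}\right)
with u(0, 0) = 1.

Substitute the ansatz u = A x y^{2} + B \cos{\left(x \right)} + C \cos{\left(x y \right)} into the left-hand side.
Derivatives of the ansatz:
  u_y = 2 A x y - C x \sin{\left(x y \right)}
  u_x = A y^{2} - B \sin{\left(x \right)} - C y \sin{\left(x y \right)}
Term by term:
  (u_y)² = 4 A^{2} x^{2} y^{2} - 4 A C x^{2} y \sin{\left(x y \right)} + C^{2} x^{2} \sin^{2}{\left(x y \right)}
  -2·u_x·u_y = - 4 A^{2} x y^{3} + 4 A B x y \sin{\left(x \right)} + 6 A C x y^{2} \sin{\left(x y \right)} - 2 B C x \sin{\left(x \right)} \sin{\left(x y \right)} - 2 C^{2} x y \sin^{2}{\left(x y \right)}
So the left-hand side equals
  4 A^{2} x^{2} y^{2} - 4 A^{2} x y^{3} + 4 A B x y \sin{\left(x \right)} - 4 A C x^{2} y \sin{\left(x y \right)} + 6 A C x y^{2} \sin{\left(x y \right)} - 2 B C x \sin{\left(x \right)} \sin{\left(x y \right)} + C^{2} x^{2} \sin^{2}{\left(x y \right)} - 2 C^{2} x y \sin^{2}{\left(x y \right)}
This must equal f(x, y) identically; expanded, f = 16 x^{2} y^{2} + 16 x^{2} y \sin{\left(x y \right)} + 4 x^{2} \sin^{2}{\left(x y \right)} - 16 x y^{3} - 24 x y^{2} \sin{\left(x y \right)} + 24 x y \sin{\left(x \right)} - 8 x y \sin^{2}{\left(x y \right)} + 12 x \sin{\left(x \right)} \sin{\left(x y \right)}.
Matching coefficients of the independent functions:
  [x y^{3}]:  - 4 A^{2} = -16
  [x^{2} y^{2}]:  4 A^{2} = 16
  [x^{2} \sin^{2}{\left(x y \right)}]:  C^{2} = 4
  [x y \sin{\left(x \right)}]:  4 A B = 24
  [x y \sin^{2}{\left(x y \right)}]:  - 2 C^{2} = -8
  [x y^{2} \sin{\left(x y \right)}]:  6 A C = -24
  [x \sin{\left(x \right)} \sin{\left(x y \right)}]:  - 2 B C = 12
  [x^{2} y \sin{\left(x y \right)}]:  - 4 A C = 16
These equations allow (A, B, C) = (-2, -3, 2) or (2, 3, -2).
Impose the point condition(s):
  u(0, 0) = 1  ⟹  B + C = 1
Only A = 2, B = 3, C = -2 satisfies everything.
Hence u(x, y) = 2 x y^{2} + 3 \cos{\left(x \right)} - 2 \cos{\left(x y \right)}.

Answer: u(x, y) = 2 x y^{2} + 3 \cos{\left(x \right)} - 2 \cos{\left(x y \right)}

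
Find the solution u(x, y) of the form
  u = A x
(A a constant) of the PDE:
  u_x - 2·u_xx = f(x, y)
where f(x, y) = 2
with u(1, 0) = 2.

Substitute the ansatz u = A x into the left-hand side.
Derivatives of the ansatz:
  u_x = A
  u_xx = 0
Term by term:
  u_x = A
  -2·u_xx = 0
So the left-hand side equals
  A
This must equal f(x, y) = 2 identically.
Matching coefficients of the independent functions:
  [constant term]:  A = 2
Solving: A = 2.
Check against the point condition:
  u(1, 0) = 2  ⟹  A = 2  ✓
Hence u(x, y) = 2 x.

Answer: u(x, y) = 2 x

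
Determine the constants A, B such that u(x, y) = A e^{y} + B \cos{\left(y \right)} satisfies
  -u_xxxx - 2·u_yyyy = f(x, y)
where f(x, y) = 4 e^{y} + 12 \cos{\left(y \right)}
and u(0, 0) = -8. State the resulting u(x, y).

Answer: u(x, y) = - 2 e^{y} - 6 \cos{\left(y \right)}

Derivation:
Substitute the ansatz u = A e^{y} + B \cos{\left(y \right)} into the left-hand side.
Derivatives of the ansatz:
  u_xxxx = 0
  u_yyyy = A e^{y} + B \cos{\left(y \right)}
Term by term:
  -u_xxxx = 0
  -2·u_yyyy = - 2 A e^{y} - 2 B \cos{\left(y \right)}
So the left-hand side equals
  - 2 A e^{y} - 2 B \cos{\left(y \right)}
This must equal f(x, y) = 4 e^{y} + 12 \cos{\left(y \right)} identically.
Matching coefficients of the independent functions:
  [e^{y}]:  - 2 A = 4
  [\cos{\left(y \right)}]:  - 2 B = 12
Solving: A = -2, B = -6.
Check against the point condition:
  u(0, 0) = -8  ⟹  A + B = -8  ✓
Hence u(x, y) = - 2 e^{y} - 6 \cos{\left(y \right)}.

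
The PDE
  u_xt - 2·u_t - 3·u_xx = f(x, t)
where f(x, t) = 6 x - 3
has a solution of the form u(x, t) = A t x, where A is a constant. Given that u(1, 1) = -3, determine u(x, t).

Substitute the ansatz u = A t x into the left-hand side.
Derivatives of the ansatz:
  u_xt = A
  u_t = A x
  u_xx = 0
Term by term:
  u_xt = A
  -2·u_t = - 2 A x
  -3·u_xx = 0
So the left-hand side equals
  - 2 A x + A
This must equal f(x, t) = 6 x - 3 identically.
Matching coefficients of the independent functions:
  [constant term]:  A = -3
  [x]:  - 2 A = 6
Solving: A = -3.
Check against the point condition:
  u(1, 1) = -3  ⟹  A = -3  ✓
Hence u(x, t) = - 3 t x.

Answer: u(x, t) = - 3 t x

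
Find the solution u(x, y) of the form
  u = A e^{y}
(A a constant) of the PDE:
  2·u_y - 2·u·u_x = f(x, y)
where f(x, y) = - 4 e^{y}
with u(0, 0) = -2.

Substitute the ansatz u = A e^{y} into the left-hand side.
Derivatives of the ansatz:
  u_y = A e^{y}
  u_x = 0
Term by term:
  2·u_y = 2 A e^{y}
  -2·u·u_x = 0
So the left-hand side equals
  2 A e^{y}
This must equal f(x, y) = - 4 e^{y} identically.
Matching coefficients of the independent functions:
  [e^{y}]:  2 A = -4
Solving: A = -2.
Check against the point condition:
  u(0, 0) = -2  ⟹  A = -2  ✓
Hence u(x, y) = - 2 e^{y}.

Answer: u(x, y) = - 2 e^{y}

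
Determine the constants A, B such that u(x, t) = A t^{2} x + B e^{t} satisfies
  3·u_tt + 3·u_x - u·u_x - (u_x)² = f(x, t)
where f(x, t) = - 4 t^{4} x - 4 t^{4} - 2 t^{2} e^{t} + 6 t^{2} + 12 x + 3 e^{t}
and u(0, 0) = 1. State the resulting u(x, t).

Substitute the ansatz u = A t^{2} x + B e^{t} into the left-hand side.
Derivatives of the ansatz:
  u_tt = 2 A x + B e^{t}
  u_x = A t^{2}
Term by term:
  3·u_tt = 6 A x + 3 B e^{t}
  3·u_x = 3 A t^{2}
  -u·u_x = - A^{2} t^{4} x - A B t^{2} e^{t}
  -(u_x)² = - A^{2} t^{4}
So the left-hand side equals
  - A^{2} t^{4} x - A^{2} t^{4} - A B t^{2} e^{t} + 3 A t^{2} + 6 A x + 3 B e^{t}
This must equal f(x, t) = - 4 t^{4} x - 4 t^{4} - 2 t^{2} e^{t} + 6 t^{2} + 12 x + 3 e^{t} identically.
Matching coefficients of the independent functions:
  [t^{2}]:  3 A = 6
  [t^{4}, t^{4} x]:  - A^{2} = -4
  [x]:  6 A = 12
  [t^{2} e^{t}]:  - A B = -2
  [e^{t}]:  3 B = 3
Solving: A = 2, B = 1.
Check against the point condition:
  u(0, 0) = 1  ⟹  B = 1  ✓
Hence u(x, t) = 2 t^{2} x + e^{t}.

Answer: u(x, t) = 2 t^{2} x + e^{t}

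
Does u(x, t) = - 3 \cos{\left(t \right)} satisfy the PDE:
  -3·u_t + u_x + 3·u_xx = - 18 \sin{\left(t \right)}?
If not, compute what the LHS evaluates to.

Evaluate each term of the left-hand side for u = - 3 \cos{\left(t \right)}.
Derivatives:
  u_t = 3 \sin{\left(t \right)}
  u_x = 0
  u_xx = 0
Terms:
  -3·u_t = - 9 \sin{\left(t \right)}
  u_x = 0
  3·u_xx = 0
Sum: LHS = - 9 \sin{\left(t \right)}
Given right-hand side: - 18 \sin{\left(t \right)}. Difference LHS − RHS = 9 \sin{\left(t \right)} ≠ 0, so u is not a solution.

Answer: No, the LHS evaluates to - 9 \sin{\left(t \right)}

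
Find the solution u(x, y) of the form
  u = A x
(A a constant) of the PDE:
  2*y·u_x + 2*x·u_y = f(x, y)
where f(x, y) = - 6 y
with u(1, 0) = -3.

Substitute the ansatz u = A x into the left-hand side.
Derivatives of the ansatz:
  u_x = A
  u_y = 0
Term by term:
  2*y·u_x = 2 A y
  2*x·u_y = 0
So the left-hand side equals
  2 A y
This must equal f(x, y) = - 6 y identically.
Matching coefficients of the independent functions:
  [y]:  2 A = -6
Solving: A = -3.
Check against the point condition:
  u(1, 0) = -3  ⟹  A = -3  ✓
Hence u(x, y) = - 3 x.

Answer: u(x, y) = - 3 x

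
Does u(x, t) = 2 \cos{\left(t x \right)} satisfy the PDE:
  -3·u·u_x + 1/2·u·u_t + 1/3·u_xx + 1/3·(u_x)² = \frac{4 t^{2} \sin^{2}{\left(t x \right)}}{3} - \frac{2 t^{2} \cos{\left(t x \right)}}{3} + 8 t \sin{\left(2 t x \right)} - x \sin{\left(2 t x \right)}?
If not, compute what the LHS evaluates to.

Answer: No, the LHS evaluates to \frac{4 t^{2} \sin^{2}{\left(t x \right)}}{3} - \frac{2 t^{2} \cos{\left(t x \right)}}{3} + 6 t \sin{\left(2 t x \right)} - x \sin{\left(2 t x \right)}

Derivation:
Evaluate each term of the left-hand side for u = 2 \cos{\left(t x \right)}.
Derivatives:
  u_x = - 2 t \sin{\left(t x \right)}
  u_t = - 2 x \sin{\left(t x \right)}
  u_xx = - 2 t^{2} \cos{\left(t x \right)}
Terms:
  -3·u·u_x = 6 t \sin{\left(2 t x \right)}
  1/2·u·u_t = - x \sin{\left(2 t x \right)}
  1/3·u_xx = - \frac{2 t^{2} \cos{\left(t x \right)}}{3}
  1/3·(u_x)² = \frac{4 t^{2} \sin^{2}{\left(t x \right)}}{3}
Sum: LHS = \frac{4 t^{2} \sin^{2}{\left(t x \right)}}{3} - \frac{2 t^{2} \cos{\left(t x \right)}}{3} + 6 t \sin{\left(2 t x \right)} - x \sin{\left(2 t x \right)}
Given right-hand side: \frac{4 t^{2} \sin^{2}{\left(t x \right)}}{3} - \frac{2 t^{2} \cos{\left(t x \right)}}{3} + 8 t \sin{\left(2 t x \right)} - x \sin{\left(2 t x \right)}. Difference LHS − RHS = - 2 t \sin{\left(2 t x \right)} ≠ 0, so u is not a solution.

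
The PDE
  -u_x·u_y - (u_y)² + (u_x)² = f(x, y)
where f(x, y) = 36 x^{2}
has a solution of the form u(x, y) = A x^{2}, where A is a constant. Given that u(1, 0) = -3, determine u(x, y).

Substitute the ansatz u = A x^{2} into the left-hand side.
Derivatives of the ansatz:
  u_x = 2 A x
  u_y = 0
Term by term:
  -u_x·u_y = 0
  -(u_y)² = 0
  (u_x)² = 4 A^{2} x^{2}
So the left-hand side equals
  4 A^{2} x^{2}
This must equal f(x, y) = 36 x^{2} identically.
Matching coefficients of the independent functions:
  [x^{2}]:  4 A^{2} = 36
These equations allow (A) = (-3) or (3).
Impose the point condition(s):
  u(1, 0) = -3  ⟹  A = -3
Only A = -3 satisfies everything.
Hence u(x, y) = - 3 x^{2}.

Answer: u(x, y) = - 3 x^{2}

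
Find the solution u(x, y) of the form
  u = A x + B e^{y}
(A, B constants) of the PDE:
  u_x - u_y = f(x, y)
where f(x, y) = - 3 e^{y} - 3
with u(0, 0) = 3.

Answer: u(x, y) = - 3 x + 3 e^{y}

Derivation:
Substitute the ansatz u = A x + B e^{y} into the left-hand side.
Derivatives of the ansatz:
  u_x = A
  u_y = B e^{y}
Term by term:
  u_x = A
  -u_y = - B e^{y}
So the left-hand side equals
  A - B e^{y}
This must equal f(x, y) = - 3 e^{y} - 3 identically.
Matching coefficients of the independent functions:
  [constant term]:  A = -3
  [e^{y}]:  - B = -3
Solving: A = -3, B = 3.
Check against the point condition:
  u(0, 0) = 3  ⟹  B = 3  ✓
Hence u(x, y) = - 3 x + 3 e^{y}.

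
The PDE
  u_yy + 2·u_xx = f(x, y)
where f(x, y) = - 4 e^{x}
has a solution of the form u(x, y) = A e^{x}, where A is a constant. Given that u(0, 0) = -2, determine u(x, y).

Substitute the ansatz u = A e^{x} into the left-hand side.
Derivatives of the ansatz:
  u_yy = 0
  u_xx = A e^{x}
Term by term:
  u_yy = 0
  2·u_xx = 2 A e^{x}
So the left-hand side equals
  2 A e^{x}
This must equal f(x, y) = - 4 e^{x} identically.
Matching coefficients of the independent functions:
  [e^{x}]:  2 A = -4
Solving: A = -2.
Check against the point condition:
  u(0, 0) = -2  ⟹  A = -2  ✓
Hence u(x, y) = - 2 e^{x}.

Answer: u(x, y) = - 2 e^{x}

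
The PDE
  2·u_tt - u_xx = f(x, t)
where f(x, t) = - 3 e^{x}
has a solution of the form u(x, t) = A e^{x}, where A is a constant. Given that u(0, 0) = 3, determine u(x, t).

Substitute the ansatz u = A e^{x} into the left-hand side.
Derivatives of the ansatz:
  u_tt = 0
  u_xx = A e^{x}
Term by term:
  2·u_tt = 0
  -u_xx = - A e^{x}
So the left-hand side equals
  - A e^{x}
This must equal f(x, t) = - 3 e^{x} identically.
Matching coefficients of the independent functions:
  [e^{x}]:  - A = -3
Solving: A = 3.
Check against the point condition:
  u(0, 0) = 3  ⟹  A = 3  ✓
Hence u(x, t) = 3 e^{x}.

Answer: u(x, t) = 3 e^{x}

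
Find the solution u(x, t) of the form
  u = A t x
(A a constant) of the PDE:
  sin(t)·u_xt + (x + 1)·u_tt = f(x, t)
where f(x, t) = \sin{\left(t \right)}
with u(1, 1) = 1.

Substitute the ansatz u = A t x into the left-hand side.
Derivatives of the ansatz:
  u_xt = A
  u_tt = 0
Term by term:
  sin(t)·u_xt = A \sin{\left(t \right)}
  (x + 1)·u_tt = 0
So the left-hand side equals
  A \sin{\left(t \right)}
This must equal f(x, t) = \sin{\left(t \right)} identically.
Matching coefficients of the independent functions:
  [\sin{\left(t \right)}]:  A = 1
Solving: A = 1.
Check against the point condition:
  u(1, 1) = 1  ⟹  A = 1  ✓
Hence u(x, t) = t x.

Answer: u(x, t) = t x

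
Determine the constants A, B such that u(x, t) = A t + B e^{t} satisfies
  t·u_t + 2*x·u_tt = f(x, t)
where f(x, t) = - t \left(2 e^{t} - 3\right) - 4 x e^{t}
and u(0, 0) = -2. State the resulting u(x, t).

Substitute the ansatz u = A t + B e^{t} into the left-hand side.
Derivatives of the ansatz:
  u_t = A + B e^{t}
  u_tt = B e^{t}
Term by term:
  t·u_t = A t + B t e^{t}
  2*x·u_tt = 2 B x e^{t}
So the left-hand side equals
  A t + B t e^{t} + 2 B x e^{t}
This must equal f(x, t) = - t \left(2 e^{t} - 3\right) - 4 x e^{t} identically.
Matching coefficients of the independent functions:
  [t]:  A = 3
  [t e^{t}]:  B = -2
  [x e^{t}]:  2 B = -4
Solving: A = 3, B = -2.
Check against the point condition:
  u(0, 0) = -2  ⟹  B = -2  ✓
Hence u(x, t) = 3 t - 2 e^{t}.

Answer: u(x, t) = 3 t - 2 e^{t}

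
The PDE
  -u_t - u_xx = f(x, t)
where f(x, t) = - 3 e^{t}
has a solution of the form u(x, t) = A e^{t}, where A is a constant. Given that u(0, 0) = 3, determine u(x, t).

Substitute the ansatz u = A e^{t} into the left-hand side.
Derivatives of the ansatz:
  u_t = A e^{t}
  u_xx = 0
Term by term:
  -u_t = - A e^{t}
  -u_xx = 0
So the left-hand side equals
  - A e^{t}
This must equal f(x, t) = - 3 e^{t} identically.
Matching coefficients of the independent functions:
  [e^{t}]:  - A = -3
Solving: A = 3.
Check against the point condition:
  u(0, 0) = 3  ⟹  A = 3  ✓
Hence u(x, t) = 3 e^{t}.

Answer: u(x, t) = 3 e^{t}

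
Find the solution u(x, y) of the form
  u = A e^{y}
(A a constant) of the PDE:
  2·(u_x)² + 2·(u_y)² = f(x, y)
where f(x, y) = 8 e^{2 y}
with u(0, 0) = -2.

Answer: u(x, y) = - 2 e^{y}

Derivation:
Substitute the ansatz u = A e^{y} into the left-hand side.
Derivatives of the ansatz:
  u_x = 0
  u_y = A e^{y}
Term by term:
  2·(u_x)² = 0
  2·(u_y)² = 2 A^{2} e^{2 y}
So the left-hand side equals
  2 A^{2} e^{2 y}
This must equal f(x, y) = 8 e^{2 y} identically.
Matching coefficients of the independent functions:
  [e^{2 y}]:  2 A^{2} = 8
These equations allow (A) = (-2) or (2).
Impose the point condition(s):
  u(0, 0) = -2  ⟹  A = -2
Only A = -2 satisfies everything.
Hence u(x, y) = - 2 e^{y}.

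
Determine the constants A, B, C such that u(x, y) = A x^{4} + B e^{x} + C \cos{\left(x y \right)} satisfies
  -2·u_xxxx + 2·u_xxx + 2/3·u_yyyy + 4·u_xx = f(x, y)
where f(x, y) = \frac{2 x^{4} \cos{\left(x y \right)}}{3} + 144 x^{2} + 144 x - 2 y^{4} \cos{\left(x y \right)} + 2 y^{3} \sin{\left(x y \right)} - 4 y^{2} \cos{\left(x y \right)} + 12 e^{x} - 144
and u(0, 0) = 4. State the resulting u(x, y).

Substitute the ansatz u = A x^{4} + B e^{x} + C \cos{\left(x y \right)} into the left-hand side.
Derivatives of the ansatz:
  u_xxxx = 24 A + B e^{x} + C y^{4} \cos{\left(x y \right)}
  u_xxx = 24 A x + B e^{x} + C y^{3} \sin{\left(x y \right)}
  u_yyyy = C x^{4} \cos{\left(x y \right)}
  u_xx = 12 A x^{2} + B e^{x} - C y^{2} \cos{\left(x y \right)}
Term by term:
  -2·u_xxxx = - 48 A - 2 B e^{x} - 2 C y^{4} \cos{\left(x y \right)}
  2·u_xxx = 48 A x + 2 B e^{x} + 2 C y^{3} \sin{\left(x y \right)}
  2/3·u_yyyy = \frac{2 C x^{4} \cos{\left(x y \right)}}{3}
  4·u_xx = 48 A x^{2} + 4 B e^{x} - 4 C y^{2} \cos{\left(x y \right)}
So the left-hand side equals
  48 A x^{2} + 48 A x - 48 A + 4 B e^{x} + \frac{2 C x^{4} \cos{\left(x y \right)}}{3} - 2 C y^{4} \cos{\left(x y \right)} + 2 C y^{3} \sin{\left(x y \right)} - 4 C y^{2} \cos{\left(x y \right)}
This must equal f(x, y) = \frac{2 x^{4} \cos{\left(x y \right)}}{3} + 144 x^{2} + 144 x - 2 y^{4} \cos{\left(x y \right)} + 2 y^{3} \sin{\left(x y \right)} - 4 y^{2} \cos{\left(x y \right)} + 12 e^{x} - 144 identically.
Matching coefficients of the independent functions:
  [constant term]:  - 48 A = -144
  [x, x^{2}]:  48 A = 144
  [x^{4} \cos{\left(x y \right)}]:  \frac{2 C}{3} = \frac{2}{3}
  [y^{2} \cos{\left(x y \right)}]:  - 4 C = -4
  [y^{3} \sin{\left(x y \right)}]:  2 C = 2
  [y^{4} \cos{\left(x y \right)}]:  - 2 C = -2
  [e^{x}]:  4 B = 12
Solving: A = 3, B = 3, C = 1.
Check against the point condition:
  u(0, 0) = 4  ⟹  B + C = 4  ✓
Hence u(x, y) = 3 x^{4} + 3 e^{x} + \cos{\left(x y \right)}.

Answer: u(x, y) = 3 x^{4} + 3 e^{x} + \cos{\left(x y \right)}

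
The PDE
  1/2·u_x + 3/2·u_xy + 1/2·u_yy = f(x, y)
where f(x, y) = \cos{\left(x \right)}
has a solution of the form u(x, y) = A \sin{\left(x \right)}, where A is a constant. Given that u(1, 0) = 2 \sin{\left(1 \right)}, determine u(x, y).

Substitute the ansatz u = A \sin{\left(x \right)} into the left-hand side.
Derivatives of the ansatz:
  u_x = A \cos{\left(x \right)}
  u_xy = 0
  u_yy = 0
Term by term:
  1/2·u_x = \frac{A \cos{\left(x \right)}}{2}
  3/2·u_xy = 0
  1/2·u_yy = 0
So the left-hand side equals
  \frac{A \cos{\left(x \right)}}{2}
This must equal f(x, y) = \cos{\left(x \right)} identically.
Matching coefficients of the independent functions:
  [\cos{\left(x \right)}]:  \frac{A}{2} = 1
Solving: A = 2.
Check against the point condition:
  u(1, 0) = 2 \sin{\left(1 \right)}  ⟹  A \sin{\left(1 \right)} = 2 \sin{\left(1 \right)}  ✓
Hence u(x, y) = 2 \sin{\left(x \right)}.

Answer: u(x, y) = 2 \sin{\left(x \right)}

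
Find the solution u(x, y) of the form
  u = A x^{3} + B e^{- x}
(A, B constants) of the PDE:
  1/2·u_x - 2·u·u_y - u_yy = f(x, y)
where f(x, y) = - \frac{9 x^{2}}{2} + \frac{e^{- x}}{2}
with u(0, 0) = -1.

Substitute the ansatz u = A x^{3} + B e^{- x} into the left-hand side.
Derivatives of the ansatz:
  u_x = 3 A x^{2} - B e^{- x}
  u_y = 0
  u_yy = 0
Term by term:
  1/2·u_x = \frac{3 A x^{2}}{2} - \frac{B e^{- x}}{2}
  -2·u·u_y = 0
  -u_yy = 0
So the left-hand side equals
  \frac{3 A x^{2}}{2} - \frac{B e^{- x}}{2}
This must equal f(x, y) = - \frac{9 x^{2}}{2} + \frac{e^{- x}}{2} identically.
Matching coefficients of the independent functions:
  [x^{2}]:  \frac{3 A}{2} = - \frac{9}{2}
  [e^{- x}]:  - \frac{B}{2} = \frac{1}{2}
Solving: A = -3, B = -1.
Check against the point condition:
  u(0, 0) = -1  ⟹  B = -1  ✓
Hence u(x, y) = - 3 x^{3} - e^{- x}.

Answer: u(x, y) = - 3 x^{3} - e^{- x}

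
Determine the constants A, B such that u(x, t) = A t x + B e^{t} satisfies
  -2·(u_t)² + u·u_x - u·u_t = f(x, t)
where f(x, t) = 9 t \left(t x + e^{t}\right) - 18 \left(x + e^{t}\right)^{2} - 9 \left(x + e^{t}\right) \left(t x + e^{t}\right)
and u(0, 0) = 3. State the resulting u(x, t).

Substitute the ansatz u = A t x + B e^{t} into the left-hand side.
Derivatives of the ansatz:
  u_t = A x + B e^{t}
  u_x = A t
Term by term:
  -2·(u_t)² = - 2 A^{2} x^{2} - 4 A B x e^{t} - 2 B^{2} e^{2 t}
  u·u_x = A^{2} t^{2} x + A B t e^{t}
  -u·u_t = - A^{2} t x^{2} - A B t x e^{t} - A B x e^{t} - B^{2} e^{2 t}
So the left-hand side equals
  A^{2} t^{2} x - A^{2} t x^{2} - 2 A^{2} x^{2} - A B t x e^{t} + A B t e^{t} - 5 A B x e^{t} - 3 B^{2} e^{2 t}
This must equal f(x, t) identically; expanded, f = 9 t^{2} x - 9 t x^{2} - 9 t x e^{t} + 9 t e^{t} - 18 x^{2} - 45 x e^{t} - 27 e^{2 t}.
Matching coefficients of the independent functions:
  [x^{2}]:  - 2 A^{2} = -18
  [t x^{2}]:  - A^{2} = -9
  [t e^{t}]:  A B = 9
  [t^{2} x]:  A^{2} = 9
  [x e^{t}]:  - 5 A B = -45
  [t x e^{t}]:  - A B = -9
  [e^{2 t}]:  - 3 B^{2} = -27
These equations allow (A, B) = (-3, -3) or (3, 3).
Impose the point condition(s):
  u(0, 0) = 3  ⟹  B = 3
Only A = 3, B = 3 satisfies everything.
Hence u(x, t) = 3 t x + 3 e^{t}.

Answer: u(x, t) = 3 t x + 3 e^{t}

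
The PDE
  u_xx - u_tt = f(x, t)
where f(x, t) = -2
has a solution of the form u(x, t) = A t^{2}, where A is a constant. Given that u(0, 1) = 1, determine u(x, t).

Substitute the ansatz u = A t^{2} into the left-hand side.
Derivatives of the ansatz:
  u_xx = 0
  u_tt = 2 A
Term by term:
  u_xx = 0
  -u_tt = - 2 A
So the left-hand side equals
  - 2 A
This must equal f(x, t) = -2 identically.
Matching coefficients of the independent functions:
  [constant term]:  - 2 A = -2
Solving: A = 1.
Check against the point condition:
  u(0, 1) = 1  ⟹  A = 1  ✓
Hence u(x, t) = t^{2}.

Answer: u(x, t) = t^{2}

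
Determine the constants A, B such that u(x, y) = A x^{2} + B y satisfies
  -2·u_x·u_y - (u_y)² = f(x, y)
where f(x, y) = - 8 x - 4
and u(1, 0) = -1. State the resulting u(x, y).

Substitute the ansatz u = A x^{2} + B y into the left-hand side.
Derivatives of the ansatz:
  u_x = 2 A x
  u_y = B
Term by term:
  -2·u_x·u_y = - 4 A B x
  -(u_y)² = - B^{2}
So the left-hand side equals
  - 4 A B x - B^{2}
This must equal f(x, y) = - 8 x - 4 identically.
Matching coefficients of the independent functions:
  [constant term]:  - B^{2} = -4
  [x]:  - 4 A B = -8
These equations allow (A, B) = (-1, -2) or (1, 2).
Impose the point condition(s):
  u(1, 0) = -1  ⟹  A = -1
Only A = -1, B = -2 satisfies everything.
Hence u(x, y) = - x^{2} - 2 y.

Answer: u(x, y) = - x^{2} - 2 y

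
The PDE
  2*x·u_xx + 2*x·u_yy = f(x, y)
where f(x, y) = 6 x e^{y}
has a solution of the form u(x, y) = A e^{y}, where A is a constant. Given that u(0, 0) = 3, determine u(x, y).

Substitute the ansatz u = A e^{y} into the left-hand side.
Derivatives of the ansatz:
  u_xx = 0
  u_yy = A e^{y}
Term by term:
  2*x·u_xx = 0
  2*x·u_yy = 2 A x e^{y}
So the left-hand side equals
  2 A x e^{y}
This must equal f(x, y) = 6 x e^{y} identically.
Matching coefficients of the independent functions:
  [x e^{y}]:  2 A = 6
Solving: A = 3.
Check against the point condition:
  u(0, 0) = 3  ⟹  A = 3  ✓
Hence u(x, y) = 3 e^{y}.

Answer: u(x, y) = 3 e^{y}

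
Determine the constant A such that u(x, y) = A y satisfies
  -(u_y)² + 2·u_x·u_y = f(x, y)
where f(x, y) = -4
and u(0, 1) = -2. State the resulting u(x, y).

Substitute the ansatz u = A y into the left-hand side.
Derivatives of the ansatz:
  u_y = A
  u_x = 0
Term by term:
  -(u_y)² = - A^{2}
  2·u_x·u_y = 0
So the left-hand side equals
  - A^{2}
This must equal f(x, y) = -4 identically.
Matching coefficients of the independent functions:
  [constant term]:  - A^{2} = -4
These equations allow (A) = (-2) or (2).
Impose the point condition(s):
  u(0, 1) = -2  ⟹  A = -2
Only A = -2 satisfies everything.
Hence u(x, y) = - 2 y.

Answer: u(x, y) = - 2 y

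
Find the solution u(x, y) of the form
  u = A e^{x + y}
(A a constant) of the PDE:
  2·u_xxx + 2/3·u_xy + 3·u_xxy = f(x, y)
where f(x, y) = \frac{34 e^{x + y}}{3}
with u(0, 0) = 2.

Substitute the ansatz u = A e^{x + y} into the left-hand side.
Derivatives of the ansatz:
  u_xxx = A e^{x} e^{y}
  u_xy = A e^{x} e^{y}
  u_xxy = A e^{x} e^{y}
Term by term:
  2·u_xxx = 2 A e^{x} e^{y}
  2/3·u_xy = \frac{2 A e^{x} e^{y}}{3}
  3·u_xxy = 3 A e^{x} e^{y}
So the left-hand side equals
  \frac{17 A e^{x} e^{y}}{3}
This must equal f(x, y) identically; expanded, f = \frac{34 e^{x} e^{y}}{3}.
Matching coefficients of the independent functions:
  [e^{x} e^{y}]:  \frac{17 A}{3} = \frac{34}{3}
Solving: A = 2.
Check against the point condition:
  u(0, 0) = 2  ⟹  A = 2  ✓
Hence u(x, y) = 2 e^{x + y}.

Answer: u(x, y) = 2 e^{x + y}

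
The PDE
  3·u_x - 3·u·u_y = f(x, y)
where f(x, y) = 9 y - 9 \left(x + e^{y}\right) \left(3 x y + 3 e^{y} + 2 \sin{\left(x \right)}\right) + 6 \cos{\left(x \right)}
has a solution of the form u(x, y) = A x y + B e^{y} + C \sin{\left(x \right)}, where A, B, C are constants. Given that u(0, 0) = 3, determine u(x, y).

Substitute the ansatz u = A x y + B e^{y} + C \sin{\left(x \right)} into the left-hand side.
Derivatives of the ansatz:
  u_x = A y + C \cos{\left(x \right)}
  u_y = A x + B e^{y}
Term by term:
  3·u_x = 3 A y + 3 C \cos{\left(x \right)}
  -3·u·u_y = - 3 A^{2} x^{2} y - 3 A B x y e^{y} - 3 A B x e^{y} - 3 A C x \sin{\left(x \right)} - 3 B^{2} e^{2 y} - 3 B C e^{y} \sin{\left(x \right)}
So the left-hand side equals
  - 3 A^{2} x^{2} y - 3 A B x y e^{y} - 3 A B x e^{y} - 3 A C x \sin{\left(x \right)} + 3 A y - 3 B^{2} e^{2 y} - 3 B C e^{y} \sin{\left(x \right)} + 3 C \cos{\left(x \right)}
This must equal f(x, y) identically; expanded, f = - 27 x^{2} y - 27 x y e^{y} - 27 x e^{y} - 18 x \sin{\left(x \right)} + 9 y - 27 e^{2 y} - 18 e^{y} \sin{\left(x \right)} + 6 \cos{\left(x \right)}.
Matching coefficients of the independent functions:
  [y]:  3 A = 9
  [x e^{y}, x y e^{y}]:  - 3 A B = -27
  [x \sin{\left(x \right)}]:  - 3 A C = -18
  [x^{2} y]:  - 3 A^{2} = -27
  [e^{y} \sin{\left(x \right)}]:  - 3 B C = -18
  [e^{2 y}]:  - 3 B^{2} = -27
  [\cos{\left(x \right)}]:  3 C = 6
Solving: A = 3, B = 3, C = 2.
Check against the point condition:
  u(0, 0) = 3  ⟹  B = 3  ✓
Hence u(x, y) = 3 x y + 3 e^{y} + 2 \sin{\left(x \right)}.

Answer: u(x, y) = 3 x y + 3 e^{y} + 2 \sin{\left(x \right)}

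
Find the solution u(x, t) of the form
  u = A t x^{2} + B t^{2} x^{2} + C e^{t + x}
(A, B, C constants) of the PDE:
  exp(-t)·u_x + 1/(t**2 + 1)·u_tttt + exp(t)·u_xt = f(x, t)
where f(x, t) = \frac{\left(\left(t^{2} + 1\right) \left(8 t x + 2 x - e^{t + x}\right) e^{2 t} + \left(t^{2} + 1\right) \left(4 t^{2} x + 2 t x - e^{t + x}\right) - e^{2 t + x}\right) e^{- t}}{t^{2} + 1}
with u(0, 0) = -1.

Substitute the ansatz u = A t x^{2} + B t^{2} x^{2} + C e^{t + x} into the left-hand side.
Derivatives of the ansatz:
  u_x = 2 A t x + 2 B t^{2} x + C e^{t} e^{x}
  u_tttt = C e^{t} e^{x}
  u_xt = 2 A x + 4 B t x + C e^{t} e^{x}
Term by term:
  exp(-t)·u_x = 2 A t x e^{- t} + 2 B t^{2} x e^{- t} + C e^{x}
  1/(t**2 + 1)·u_tttt = \frac{C e^{t} e^{x}}{t^{2} + 1}
  exp(t)·u_xt = 2 A x e^{t} + 4 B t x e^{t} + C e^{2 t} e^{x}
So the left-hand side equals
  2 A t x e^{- t} + 2 A x e^{t} + 2 B t^{2} x e^{- t} + 4 B t x e^{t} + C e^{2 t} e^{x} + C e^{x} + \frac{C e^{t} e^{x}}{t^{2} + 1}
This must equal f(x, t) identically; expanded, f = 4 t^{2} x e^{- t} + 8 t x e^{t} + 2 t x e^{- t} + 2 x e^{t} - e^{2 t} e^{x} - e^{x} - \frac{e^{t} e^{x}}{t^{2} + 1}.
Matching coefficients of the independent functions:
  [x e^{t}, t x e^{- t}]:  2 A = 2
  [e^{2 t} e^{x}, \frac{e^{t} e^{x}}{t^{2} + 1}, e^{x}]:  C = -1
  [t x e^{t}]:  4 B = 8
  [t^{2} x e^{- t}]:  2 B = 4
Solving: A = 1, B = 2, C = -1.
Check against the point condition:
  u(0, 0) = -1  ⟹  C = -1  ✓
Hence u(x, t) = 2 t^{2} x^{2} + t x^{2} - e^{t + x}.

Answer: u(x, t) = 2 t^{2} x^{2} + t x^{2} - e^{t + x}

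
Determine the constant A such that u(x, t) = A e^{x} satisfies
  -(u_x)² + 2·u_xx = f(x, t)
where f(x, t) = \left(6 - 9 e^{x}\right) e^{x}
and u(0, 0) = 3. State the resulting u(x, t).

Substitute the ansatz u = A e^{x} into the left-hand side.
Derivatives of the ansatz:
  u_x = A e^{x}
  u_xx = A e^{x}
Term by term:
  -(u_x)² = - A^{2} e^{2 x}
  2·u_xx = 2 A e^{x}
So the left-hand side equals
  - A^{2} e^{2 x} + 2 A e^{x}
This must equal f(x, t) identically; expanded, f = - 9 e^{2 x} + 6 e^{x}.
Matching coefficients of the independent functions:
  [e^{x}]:  2 A = 6
  [e^{2 x}]:  - A^{2} = -9
Solving: A = 3.
Check against the point condition:
  u(0, 0) = 3  ⟹  A = 3  ✓
Hence u(x, t) = 3 e^{x}.

Answer: u(x, t) = 3 e^{x}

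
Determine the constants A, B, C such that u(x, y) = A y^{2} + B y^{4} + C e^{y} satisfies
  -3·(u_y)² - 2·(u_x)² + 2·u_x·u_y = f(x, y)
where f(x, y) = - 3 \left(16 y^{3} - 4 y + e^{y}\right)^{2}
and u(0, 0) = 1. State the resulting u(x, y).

Substitute the ansatz u = A y^{2} + B y^{4} + C e^{y} into the left-hand side.
Derivatives of the ansatz:
  u_y = 2 A y + 4 B y^{3} + C e^{y}
  u_x = 0
Term by term:
  -3·(u_y)² = - 12 A^{2} y^{2} - 48 A B y^{4} - 12 A C y e^{y} - 48 B^{2} y^{6} - 24 B C y^{3} e^{y} - 3 C^{2} e^{2 y}
  -2·(u_x)² = 0
  2·u_x·u_y = 0
So the left-hand side equals
  - 12 A^{2} y^{2} - 48 A B y^{4} - 12 A C y e^{y} - 48 B^{2} y^{6} - 24 B C y^{3} e^{y} - 3 C^{2} e^{2 y}
This must equal f(x, y) identically; expanded, f = - 768 y^{6} + 384 y^{4} - 96 y^{3} e^{y} - 48 y^{2} + 24 y e^{y} - 3 e^{2 y}.
Matching coefficients of the independent functions:
  [y^{2}]:  - 12 A^{2} = -48
  [y^{4}]:  - 48 A B = 384
  [y^{6}]:  - 48 B^{2} = -768
  [y e^{y}]:  - 12 A C = 24
  [y^{3} e^{y}]:  - 24 B C = -96
  [e^{2 y}]:  - 3 C^{2} = -3
These equations allow (A, B, C) = (-2, 4, 1) or (2, -4, -1).
Impose the point condition(s):
  u(0, 0) = 1  ⟹  C = 1
Only A = -2, B = 4, C = 1 satisfies everything.
Hence u(x, y) = 4 y^{4} - 2 y^{2} + e^{y}.

Answer: u(x, y) = 4 y^{4} - 2 y^{2} + e^{y}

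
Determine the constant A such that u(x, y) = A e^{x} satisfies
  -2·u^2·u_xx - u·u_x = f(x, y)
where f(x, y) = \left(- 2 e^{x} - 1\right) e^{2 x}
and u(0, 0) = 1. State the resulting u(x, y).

Substitute the ansatz u = A e^{x} into the left-hand side.
Derivatives of the ansatz:
  u_xx = A e^{x}
  u_x = A e^{x}
Term by term:
  -2·u^2·u_xx = - 2 A^{3} e^{3 x}
  -u·u_x = - A^{2} e^{2 x}
So the left-hand side equals
  - 2 A^{3} e^{3 x} - A^{2} e^{2 x}
This must equal f(x, y) identically; expanded, f = - 2 e^{3 x} - e^{2 x}.
Matching coefficients of the independent functions:
  [e^{2 x}]:  - A^{2} = -1
  [e^{3 x}]:  - 2 A^{3} = -2
Solving: A = 1.
Check against the point condition:
  u(0, 0) = 1  ⟹  A = 1  ✓
Hence u(x, y) = e^{x}.

Answer: u(x, y) = e^{x}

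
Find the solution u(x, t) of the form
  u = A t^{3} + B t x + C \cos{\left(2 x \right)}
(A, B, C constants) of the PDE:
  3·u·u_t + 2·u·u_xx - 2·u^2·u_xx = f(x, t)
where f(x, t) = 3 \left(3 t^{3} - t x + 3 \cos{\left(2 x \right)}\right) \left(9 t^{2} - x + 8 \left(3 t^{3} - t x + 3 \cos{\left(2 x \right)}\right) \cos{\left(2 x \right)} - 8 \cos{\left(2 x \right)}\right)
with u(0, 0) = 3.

Substitute the ansatz u = A t^{3} + B t x + C \cos{\left(2 x \right)} into the left-hand side.
Derivatives of the ansatz:
  u_t = 3 A t^{2} + B x
  u_xx = - 4 C \cos{\left(2 x \right)}
Term by term:
  3·u·u_t = 9 A^{2} t^{5} + 12 A B t^{3} x + 9 A C t^{2} \cos{\left(2 x \right)} + 3 B^{2} t x^{2} + 3 B C x \cos{\left(2 x \right)}
  2·u·u_xx = - 8 A C t^{3} \cos{\left(2 x \right)} - 8 B C t x \cos{\left(2 x \right)} - 8 C^{2} \cos^{2}{\left(2 x \right)}
  -2·u^2·u_xx = 8 A^{2} C t^{6} \cos{\left(2 x \right)} + 16 A B C t^{4} x \cos{\left(2 x \right)} + 16 A C^{2} t^{3} \cos^{2}{\left(2 x \right)} + 8 B^{2} C t^{2} x^{2} \cos{\left(2 x \right)} + 16 B C^{2} t x \cos^{2}{\left(2 x \right)} + 8 C^{3} \cos^{3}{\left(2 x \right)}
So the left-hand side equals
  8 A^{2} C t^{6} \cos{\left(2 x \right)} + 9 A^{2} t^{5} + 16 A B C t^{4} x \cos{\left(2 x \right)} + 12 A B t^{3} x + 16 A C^{2} t^{3} \cos^{2}{\left(2 x \right)} - 8 A C t^{3} \cos{\left(2 x \right)} + 9 A C t^{2} \cos{\left(2 x \right)} + 8 B^{2} C t^{2} x^{2} \cos{\left(2 x \right)} + 3 B^{2} t x^{2} + 16 B C^{2} t x \cos^{2}{\left(2 x \right)} - 8 B C t x \cos{\left(2 x \right)} + 3 B C x \cos{\left(2 x \right)} + 8 C^{3} \cos^{3}{\left(2 x \right)} - 8 C^{2} \cos^{2}{\left(2 x \right)}
This must equal f(x, t) identically; expanded, f = 216 t^{6} \cos{\left(2 x \right)} + 81 t^{5} - 144 t^{4} x \cos{\left(2 x \right)} - 36 t^{3} x + 432 t^{3} \cos^{2}{\left(2 x \right)} - 72 t^{3} \cos{\left(2 x \right)} + 24 t^{2} x^{2} \cos{\left(2 x \right)} + 81 t^{2} \cos{\left(2 x \right)} + 3 t x^{2} - 144 t x \cos^{2}{\left(2 x \right)} + 24 t x \cos{\left(2 x \right)} - 9 x \cos{\left(2 x \right)} + 216 \cos^{3}{\left(2 x \right)} - 72 \cos^{2}{\left(2 x \right)}.
Matching coefficients of the independent functions:
  [t^{5}]:  9 A^{2} = 81
  [t x^{2}]:  3 B^{2} = 3
  [t^{2} \cos{\left(2 x \right)}]:  9 A C = 81
  [t^{3} x]:  12 A B = -36
  [t^{3} \cos{\left(2 x \right)}]:  - 8 A C = -72
  [t^{3} \cos^{2}{\left(2 x \right)}]:  16 A C^{2} = 432
  [t^{6} \cos{\left(2 x \right)}]:  8 A^{2} C = 216
  [x \cos{\left(2 x \right)}]:  3 B C = -9
  [t x \cos{\left(2 x \right)}]:  - 8 B C = 24
  [t x \cos^{2}{\left(2 x \right)}]:  16 B C^{2} = -144
  [t^{2} x^{2} \cos{\left(2 x \right)}]:  8 B^{2} C = 24
  [t^{4} x \cos{\left(2 x \right)}]:  16 A B C = -144
  [\cos^{2}{\left(2 x \right)}]:  - 8 C^{2} = -72
  [\cos^{3}{\left(2 x \right)}]:  8 C^{3} = 216
Solving: A = 3, B = -1, C = 3.
Check against the point condition:
  u(0, 0) = 3  ⟹  C = 3  ✓
Hence u(x, t) = 3 t^{3} - t x + 3 \cos{\left(2 x \right)}.

Answer: u(x, t) = 3 t^{3} - t x + 3 \cos{\left(2 x \right)}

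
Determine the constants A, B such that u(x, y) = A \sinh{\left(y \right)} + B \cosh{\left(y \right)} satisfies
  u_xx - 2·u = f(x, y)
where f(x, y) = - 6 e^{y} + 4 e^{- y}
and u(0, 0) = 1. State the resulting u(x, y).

Substitute the ansatz u = A \sinh{\left(y \right)} + B \cosh{\left(y \right)} into the left-hand side.
Derivatives of the ansatz:
  u_xx = 0
Term by term:
  u_xx = 0
  -2·u = - 2 A \sinh{\left(y \right)} - 2 B \cosh{\left(y \right)}
So the left-hand side equals
  - 2 A \sinh{\left(y \right)} - 2 B \cosh{\left(y \right)}
This must equal f(x, y) identically; expanded, f = - 10 \sinh{\left(y \right)} - 2 \cosh{\left(y \right)}.
Matching coefficients of the independent functions:
  [\sinh{\left(y \right)}]:  - 2 A = -10
  [\cosh{\left(y \right)}]:  - 2 B = -2
Solving: A = 5, B = 1.
Check against the point condition:
  u(0, 0) = 1  ⟹  B = 1  ✓
Hence u(x, y) = 5 \sinh{\left(y \right)} + \cosh{\left(y \right)}.

Answer: u(x, y) = 5 \sinh{\left(y \right)} + \cosh{\left(y \right)}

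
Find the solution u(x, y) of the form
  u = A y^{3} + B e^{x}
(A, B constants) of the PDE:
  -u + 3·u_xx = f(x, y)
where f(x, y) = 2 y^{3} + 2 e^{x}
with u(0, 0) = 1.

Substitute the ansatz u = A y^{3} + B e^{x} into the left-hand side.
Derivatives of the ansatz:
  u_xx = B e^{x}
Term by term:
  -u = - A y^{3} - B e^{x}
  3·u_xx = 3 B e^{x}
So the left-hand side equals
  - A y^{3} + 2 B e^{x}
This must equal f(x, y) = 2 y^{3} + 2 e^{x} identically.
Matching coefficients of the independent functions:
  [y^{3}]:  - A = 2
  [e^{x}]:  2 B = 2
Solving: A = -2, B = 1.
Check against the point condition:
  u(0, 0) = 1  ⟹  B = 1  ✓
Hence u(x, y) = - 2 y^{3} + e^{x}.

Answer: u(x, y) = - 2 y^{3} + e^{x}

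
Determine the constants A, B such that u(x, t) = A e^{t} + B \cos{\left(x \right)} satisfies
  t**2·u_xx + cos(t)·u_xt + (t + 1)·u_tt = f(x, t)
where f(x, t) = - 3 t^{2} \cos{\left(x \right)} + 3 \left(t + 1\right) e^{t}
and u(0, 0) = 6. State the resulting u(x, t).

Substitute the ansatz u = A e^{t} + B \cos{\left(x \right)} into the left-hand side.
Derivatives of the ansatz:
  u_xx = - B \cos{\left(x \right)}
  u_xt = 0
  u_tt = A e^{t}
Term by term:
  t**2·u_xx = - B t^{2} \cos{\left(x \right)}
  cos(t)·u_xt = 0
  (t + 1)·u_tt = A t e^{t} + A e^{t}
So the left-hand side equals
  A t e^{t} + A e^{t} - B t^{2} \cos{\left(x \right)}
This must equal f(x, t) identically; expanded, f = - 3 t^{2} \cos{\left(x \right)} + 3 t e^{t} + 3 e^{t}.
Matching coefficients of the independent functions:
  [t e^{t}, e^{t}]:  A = 3
  [t^{2} \cos{\left(x \right)}]:  - B = -3
Solving: A = 3, B = 3.
Check against the point condition:
  u(0, 0) = 6  ⟹  A + B = 6  ✓
Hence u(x, t) = 3 e^{t} + 3 \cos{\left(x \right)}.

Answer: u(x, t) = 3 e^{t} + 3 \cos{\left(x \right)}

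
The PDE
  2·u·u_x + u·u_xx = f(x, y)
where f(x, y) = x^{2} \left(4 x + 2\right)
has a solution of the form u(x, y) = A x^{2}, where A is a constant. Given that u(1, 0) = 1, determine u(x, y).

Answer: u(x, y) = x^{2}

Derivation:
Substitute the ansatz u = A x^{2} into the left-hand side.
Derivatives of the ansatz:
  u_x = 2 A x
  u_xx = 2 A
Term by term:
  2·u·u_x = 4 A^{2} x^{3}
  u·u_xx = 2 A^{2} x^{2}
So the left-hand side equals
  4 A^{2} x^{3} + 2 A^{2} x^{2}
This must equal f(x, y) identically; expanded, f = 4 x^{3} + 2 x^{2}.
Matching coefficients of the independent functions:
  [x^{2}]:  2 A^{2} = 2
  [x^{3}]:  4 A^{2} = 4
These equations allow (A) = (-1) or (1).
Impose the point condition(s):
  u(1, 0) = 1  ⟹  A = 1
Only A = 1 satisfies everything.
Hence u(x, y) = x^{2}.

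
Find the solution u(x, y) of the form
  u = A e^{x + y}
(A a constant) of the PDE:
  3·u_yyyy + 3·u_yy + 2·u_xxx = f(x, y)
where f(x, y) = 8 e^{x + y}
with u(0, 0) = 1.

Answer: u(x, y) = e^{x + y}

Derivation:
Substitute the ansatz u = A e^{x + y} into the left-hand side.
Derivatives of the ansatz:
  u_yyyy = A e^{x} e^{y}
  u_yy = A e^{x} e^{y}
  u_xxx = A e^{x} e^{y}
Term by term:
  3·u_yyyy = 3 A e^{x} e^{y}
  3·u_yy = 3 A e^{x} e^{y}
  2·u_xxx = 2 A e^{x} e^{y}
So the left-hand side equals
  8 A e^{x} e^{y}
This must equal f(x, y) identically; expanded, f = 8 e^{x} e^{y}.
Matching coefficients of the independent functions:
  [e^{x} e^{y}]:  8 A = 8
Solving: A = 1.
Check against the point condition:
  u(0, 0) = 1  ⟹  A = 1  ✓
Hence u(x, y) = e^{x + y}.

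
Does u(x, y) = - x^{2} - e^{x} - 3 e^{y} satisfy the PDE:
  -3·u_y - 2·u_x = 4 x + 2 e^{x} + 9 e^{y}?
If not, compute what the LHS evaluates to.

Evaluate each term of the left-hand side for u = - x^{2} - e^{x} - 3 e^{y}.
Derivatives:
  u_y = - 3 e^{y}
  u_x = - 2 x - e^{x}
Terms:
  -3·u_y = 9 e^{y}
  -2·u_x = 4 x + 2 e^{x}
Sum: LHS = 4 x + 2 e^{x} + 9 e^{y}
This is exactly the given right-hand side, so u is a solution.

Answer: Yes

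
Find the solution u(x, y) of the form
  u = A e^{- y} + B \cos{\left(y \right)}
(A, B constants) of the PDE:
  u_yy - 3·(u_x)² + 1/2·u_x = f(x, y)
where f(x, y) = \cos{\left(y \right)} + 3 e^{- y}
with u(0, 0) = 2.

Substitute the ansatz u = A e^{- y} + B \cos{\left(y \right)} into the left-hand side.
Derivatives of the ansatz:
  u_yy = A e^{- y} - B \cos{\left(y \right)}
  u_x = 0
Term by term:
  u_yy = A e^{- y} - B \cos{\left(y \right)}
  -3·(u_x)² = 0
  1/2·u_x = 0
So the left-hand side equals
  A e^{- y} - B \cos{\left(y \right)}
This must equal f(x, y) = \cos{\left(y \right)} + 3 e^{- y} identically.
Matching coefficients of the independent functions:
  [e^{- y}]:  A = 3
  [\cos{\left(y \right)}]:  - B = 1
Solving: A = 3, B = -1.
Check against the point condition:
  u(0, 0) = 2  ⟹  A + B = 2  ✓
Hence u(x, y) = - \cos{\left(y \right)} + 3 e^{- y}.

Answer: u(x, y) = - \cos{\left(y \right)} + 3 e^{- y}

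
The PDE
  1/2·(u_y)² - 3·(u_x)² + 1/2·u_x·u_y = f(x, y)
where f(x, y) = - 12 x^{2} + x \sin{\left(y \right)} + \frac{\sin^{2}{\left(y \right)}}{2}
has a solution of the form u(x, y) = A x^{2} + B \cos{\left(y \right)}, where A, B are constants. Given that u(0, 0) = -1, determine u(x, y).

Substitute the ansatz u = A x^{2} + B \cos{\left(y \right)} into the left-hand side.
Derivatives of the ansatz:
  u_y = - B \sin{\left(y \right)}
  u_x = 2 A x
Term by term:
  1/2·(u_y)² = \frac{B^{2} \sin^{2}{\left(y \right)}}{2}
  -3·(u_x)² = - 12 A^{2} x^{2}
  1/2·u_x·u_y = - A B x \sin{\left(y \right)}
So the left-hand side equals
  - 12 A^{2} x^{2} - A B x \sin{\left(y \right)} + \frac{B^{2} \sin^{2}{\left(y \right)}}{2}
This must equal f(x, y) = - 12 x^{2} + x \sin{\left(y \right)} + \frac{\sin^{2}{\left(y \right)}}{2} identically.
Matching coefficients of the independent functions:
  [x^{2}]:  - 12 A^{2} = -12
  [x \sin{\left(y \right)}]:  - A B = 1
  [\sin^{2}{\left(y \right)}]:  \frac{B^{2}}{2} = \frac{1}{2}
These equations allow (A, B) = (-1, 1) or (1, -1).
Impose the point condition(s):
  u(0, 0) = -1  ⟹  B = -1
Only A = 1, B = -1 satisfies everything.
Hence u(x, y) = x^{2} - \cos{\left(y \right)}.

Answer: u(x, y) = x^{2} - \cos{\left(y \right)}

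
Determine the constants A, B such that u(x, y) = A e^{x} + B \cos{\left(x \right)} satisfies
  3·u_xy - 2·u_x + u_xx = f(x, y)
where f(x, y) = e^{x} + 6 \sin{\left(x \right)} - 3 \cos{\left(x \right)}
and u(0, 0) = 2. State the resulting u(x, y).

Substitute the ansatz u = A e^{x} + B \cos{\left(x \right)} into the left-hand side.
Derivatives of the ansatz:
  u_xy = 0
  u_x = A e^{x} - B \sin{\left(x \right)}
  u_xx = A e^{x} - B \cos{\left(x \right)}
Term by term:
  3·u_xy = 0
  -2·u_x = - 2 A e^{x} + 2 B \sin{\left(x \right)}
  u_xx = A e^{x} - B \cos{\left(x \right)}
So the left-hand side equals
  - A e^{x} + 2 B \sin{\left(x \right)} - B \cos{\left(x \right)}
This must equal f(x, y) = e^{x} + 6 \sin{\left(x \right)} - 3 \cos{\left(x \right)} identically.
Matching coefficients of the independent functions:
  [e^{x}]:  - A = 1
  [\sin{\left(x \right)}]:  2 B = 6
  [\cos{\left(x \right)}]:  - B = -3
Solving: A = -1, B = 3.
Check against the point condition:
  u(0, 0) = 2  ⟹  A + B = 2  ✓
Hence u(x, y) = - e^{x} + 3 \cos{\left(x \right)}.

Answer: u(x, y) = - e^{x} + 3 \cos{\left(x \right)}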